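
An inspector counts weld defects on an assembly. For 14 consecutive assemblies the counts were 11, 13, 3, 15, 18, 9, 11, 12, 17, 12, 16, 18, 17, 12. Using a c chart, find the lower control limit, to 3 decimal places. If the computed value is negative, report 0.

2.267

c̄ = (11 + 13 + 3 + 15 + 18 + 9 + 11 + 12 + 17 + 12 + 16 + 18 + 17 + 12) / 14 = 184 / 14 = 13.1429
LCL = c̄ − 3√c̄ = 13.1429 − 3 × 3.6253 = 2.2669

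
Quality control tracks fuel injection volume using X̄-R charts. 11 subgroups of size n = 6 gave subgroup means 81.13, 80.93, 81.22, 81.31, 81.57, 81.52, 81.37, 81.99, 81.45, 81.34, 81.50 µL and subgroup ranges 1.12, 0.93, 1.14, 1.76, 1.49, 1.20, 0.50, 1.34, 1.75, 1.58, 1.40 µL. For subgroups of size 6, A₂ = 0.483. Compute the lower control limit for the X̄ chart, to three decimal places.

X̄̄ = (81.13 + 80.93 + 81.22 + 81.31 + 81.57 + 81.52 + 81.37 + 81.99 + 81.45 + 81.34 + 81.50) / 11 = 895.3300 / 11 = 81.3936
R̄ = (1.12 + 0.93 + 1.14 + 1.76 + 1.49 + 1.20 + 0.50 + 1.34 + 1.75 + 1.58 + 1.40) / 11 = 14.2100 / 11 = 1.2918
LCL = X̄̄ − A₂·R̄ = 81.3936 − 0.483 × 1.2918 = 80.7697

80.770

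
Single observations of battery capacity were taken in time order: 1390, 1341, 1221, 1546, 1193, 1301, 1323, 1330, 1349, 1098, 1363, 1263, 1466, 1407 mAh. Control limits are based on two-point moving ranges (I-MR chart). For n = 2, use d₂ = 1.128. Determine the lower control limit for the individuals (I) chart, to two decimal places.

943.11

X̄ = (1390 + 1341 + 1221 + 1546 + 1193 + 1301 + 1323 + 1330 + 1349 + 1098 + 1363 + 1263 + 1466 + 1407) / 14 = 1327.9286
Moving ranges: 49, 120, 325, 353, 108, 22, 7, 19, 251, 265, 100, 203, 59; M̄R̄ = 1881.0000 / 13 = 144.6923
LCL = X̄ − 3·M̄R̄/d₂ = 1327.9286 − 3 × 144.6923 / 1.128 = 943.1086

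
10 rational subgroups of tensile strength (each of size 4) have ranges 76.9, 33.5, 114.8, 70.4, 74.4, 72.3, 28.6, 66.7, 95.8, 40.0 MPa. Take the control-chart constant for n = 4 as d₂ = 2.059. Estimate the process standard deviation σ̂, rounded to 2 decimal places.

32.71

R̄ = (76.9 + 33.5 + 114.8 + 70.4 + 74.4 + 72.3 + 28.6 + 66.7 + 95.8 + 40.0) / 10 = 67.3400
σ̂ = R̄ / d₂ = 67.3400 / 2.059 = 32.7052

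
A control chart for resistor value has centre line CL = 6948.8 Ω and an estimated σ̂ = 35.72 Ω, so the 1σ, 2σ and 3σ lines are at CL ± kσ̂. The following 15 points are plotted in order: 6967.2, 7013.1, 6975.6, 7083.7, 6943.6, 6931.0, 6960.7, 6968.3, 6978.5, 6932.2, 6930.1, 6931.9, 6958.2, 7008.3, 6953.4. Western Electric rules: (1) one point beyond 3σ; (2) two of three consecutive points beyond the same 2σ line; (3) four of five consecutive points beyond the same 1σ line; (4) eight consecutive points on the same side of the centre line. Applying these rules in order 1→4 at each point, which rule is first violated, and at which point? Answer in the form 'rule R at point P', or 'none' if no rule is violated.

Zone of each point (C = within 1σ̂, B = 1σ̂–2σ̂, A = 2σ̂–3σ̂, * = beyond 3σ̂; sign = side of CL): 1:+C, 2:+B, 3:+C, 4:+*, 5:-C, 6:-C, 7:+C, 8:+C, 9:+C, 10:-C, 11:-C, 12:-C, 13:+C, 14:+B, 15:+C
Rule 1 (one point beyond the 3σ limits) is satisfied at point 4.

rule 1 at point 4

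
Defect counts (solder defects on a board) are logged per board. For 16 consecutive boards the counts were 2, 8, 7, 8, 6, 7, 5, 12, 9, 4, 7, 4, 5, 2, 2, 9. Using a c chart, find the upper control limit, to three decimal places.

c̄ = (2 + 8 + 7 + 8 + 6 + 7 + 5 + 12 + 9 + 4 + 7 + 4 + 5 + 2 + 2 + 9) / 16 = 97 / 16 = 6.0625
UCL = c̄ + 3√c̄ = 6.0625 + 3 × √6.0625 = 6.0625 + 3 × 2.4622 = 13.4491

13.449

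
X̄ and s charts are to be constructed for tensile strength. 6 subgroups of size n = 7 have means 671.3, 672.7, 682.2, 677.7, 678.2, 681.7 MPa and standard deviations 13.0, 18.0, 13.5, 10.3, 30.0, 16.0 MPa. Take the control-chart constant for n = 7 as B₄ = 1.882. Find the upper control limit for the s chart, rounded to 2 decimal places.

31.62

s̄ = (13.0 + 18.0 + 13.5 + 10.3 + 30.0 + 16.0) / 6 = 16.8000
UCL_s = B₄·s̄ = 1.882 × 16.8000 = 31.6176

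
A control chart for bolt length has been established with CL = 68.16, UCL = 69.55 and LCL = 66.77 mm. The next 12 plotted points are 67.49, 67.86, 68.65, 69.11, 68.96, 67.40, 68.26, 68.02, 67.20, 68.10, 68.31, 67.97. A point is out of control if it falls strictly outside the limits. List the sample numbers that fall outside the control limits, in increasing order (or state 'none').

All 12 points lie within [66.77, 69.55].

none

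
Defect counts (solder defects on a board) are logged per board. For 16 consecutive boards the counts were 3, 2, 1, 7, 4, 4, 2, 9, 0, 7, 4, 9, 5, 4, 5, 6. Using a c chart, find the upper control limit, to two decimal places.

c̄ = (3 + 2 + 1 + 7 + 4 + 4 + 2 + 9 + 0 + 7 + 4 + 9 + 5 + 4 + 5 + 6) / 16 = 72 / 16 = 4.5000
UCL = c̄ + 3√c̄ = 4.5000 + 3 × √4.5000 = 4.5000 + 3 × 2.1213 = 10.8640

10.86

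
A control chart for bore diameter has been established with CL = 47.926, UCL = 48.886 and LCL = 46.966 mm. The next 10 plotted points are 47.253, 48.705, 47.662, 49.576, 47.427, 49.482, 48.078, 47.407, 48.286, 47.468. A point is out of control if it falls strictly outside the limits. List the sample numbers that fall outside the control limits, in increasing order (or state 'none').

4, 6

Compare each point to [46.966, 48.886]: sample 4 = 49.576 > UCL; sample 6 = 49.482 > UCL.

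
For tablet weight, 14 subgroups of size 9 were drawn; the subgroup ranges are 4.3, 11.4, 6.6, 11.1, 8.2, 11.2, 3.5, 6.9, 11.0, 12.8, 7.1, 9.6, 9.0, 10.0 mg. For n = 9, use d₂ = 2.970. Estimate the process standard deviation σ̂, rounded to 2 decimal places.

2.95

R̄ = (4.3 + 11.4 + 6.6 + 11.1 + 8.2 + 11.2 + 3.5 + 6.9 + 11.0 + 12.8 + 7.1 + 9.6 + 9.0 + 10.0) / 14 = 8.7643
σ̂ = R̄ / d₂ = 8.7643 / 2.970 = 2.9509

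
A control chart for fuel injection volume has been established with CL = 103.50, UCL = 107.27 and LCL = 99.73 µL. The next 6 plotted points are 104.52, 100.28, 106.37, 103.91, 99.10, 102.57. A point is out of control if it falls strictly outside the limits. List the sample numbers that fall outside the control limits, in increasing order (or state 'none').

Compare each point to [99.73, 107.27]: sample 5 = 99.10 < LCL.

5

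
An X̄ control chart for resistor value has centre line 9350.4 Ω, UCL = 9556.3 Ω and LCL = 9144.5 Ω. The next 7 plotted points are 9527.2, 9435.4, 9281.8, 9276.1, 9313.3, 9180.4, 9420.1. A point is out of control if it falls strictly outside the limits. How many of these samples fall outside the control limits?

All 7 points lie within [9144.5, 9556.3].

0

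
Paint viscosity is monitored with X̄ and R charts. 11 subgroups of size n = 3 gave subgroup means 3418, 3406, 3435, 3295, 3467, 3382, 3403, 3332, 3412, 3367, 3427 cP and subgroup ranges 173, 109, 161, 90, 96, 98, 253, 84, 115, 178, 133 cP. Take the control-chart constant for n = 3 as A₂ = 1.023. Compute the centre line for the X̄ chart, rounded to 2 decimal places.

3394.91

X̄̄ = (3418 + 3406 + 3435 + 3295 + 3467 + 3382 + 3403 + 3332 + 3412 + 3367 + 3427) / 11 = 37344.0000 / 11 = 3394.9091
CL = X̄̄ = 3394.9091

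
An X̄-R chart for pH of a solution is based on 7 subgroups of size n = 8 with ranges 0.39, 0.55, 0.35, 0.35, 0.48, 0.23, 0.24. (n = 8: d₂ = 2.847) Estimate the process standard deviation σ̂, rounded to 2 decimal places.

R̄ = (0.39 + 0.55 + 0.35 + 0.35 + 0.48 + 0.23 + 0.24) / 7 = 0.3700
σ̂ = R̄ / d₂ = 0.3700 / 2.847 = 0.1300

0.13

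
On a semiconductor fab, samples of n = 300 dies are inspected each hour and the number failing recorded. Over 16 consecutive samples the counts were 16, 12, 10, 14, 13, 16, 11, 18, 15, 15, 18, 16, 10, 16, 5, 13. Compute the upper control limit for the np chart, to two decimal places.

p̄ = Σdᵢ / (k·n) = 218 / (16 × 300) = 0.04542
UCL = np̄ + 3·√(np̄(1−p̄)) = 13.6250 + 3 × √(13.6250×0.95458) = 13.6250 + 3 × 3.6064 = 24.4442

24.44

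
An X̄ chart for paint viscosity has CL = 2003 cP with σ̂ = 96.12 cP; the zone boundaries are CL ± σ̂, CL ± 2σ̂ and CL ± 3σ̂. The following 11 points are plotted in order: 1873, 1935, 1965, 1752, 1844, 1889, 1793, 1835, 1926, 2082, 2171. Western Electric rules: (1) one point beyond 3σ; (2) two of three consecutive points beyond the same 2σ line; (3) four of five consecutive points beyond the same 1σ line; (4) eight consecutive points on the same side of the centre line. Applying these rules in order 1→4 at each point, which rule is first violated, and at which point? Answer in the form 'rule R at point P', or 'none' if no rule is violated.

Zone of each point (C = within 1σ̂, B = 1σ̂–2σ̂, A = 2σ̂–3σ̂, * = beyond 3σ̂; sign = side of CL): 1:-B, 2:-C, 3:-C, 4:-A, 5:-B, 6:-B, 7:-A, 8:-B, 9:-C, 10:+C, 11:+B
Rule 3 (four of five consecutive points beyond the same 1σ limit) is satisfied at point 7.

rule 3 at point 7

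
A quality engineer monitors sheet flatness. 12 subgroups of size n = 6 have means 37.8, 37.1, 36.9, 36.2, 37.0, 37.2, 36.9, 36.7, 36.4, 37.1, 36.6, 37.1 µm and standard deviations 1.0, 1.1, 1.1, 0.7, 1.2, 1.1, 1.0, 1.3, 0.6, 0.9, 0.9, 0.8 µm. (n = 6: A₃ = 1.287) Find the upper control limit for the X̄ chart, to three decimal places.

38.171

X̄̄ = (37.8 + 37.1 + 36.9 + 36.2 + 37.0 + 37.2 + 36.9 + 36.7 + 36.4 + 37.1 + 36.6 + 37.1) / 12 = 36.9167
s̄ = (1.0 + 1.1 + 1.1 + 0.7 + 1.2 + 1.1 + 1.0 + 1.3 + 0.6 + 0.9 + 0.9 + 0.8) / 12 = 0.9750
UCL = X̄̄ + A₃·s̄ = 36.9167 + 1.287 × 0.9750 = 38.1715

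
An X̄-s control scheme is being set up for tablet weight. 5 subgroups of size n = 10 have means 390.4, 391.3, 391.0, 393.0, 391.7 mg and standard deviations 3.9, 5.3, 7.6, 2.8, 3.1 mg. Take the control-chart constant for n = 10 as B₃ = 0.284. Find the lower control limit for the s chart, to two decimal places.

s̄ = (3.9 + 5.3 + 7.6 + 2.8 + 3.1) / 5 = 4.5400
LCL_s = B₃·s̄ = 0.284 × 4.5400 = 1.2894

1.29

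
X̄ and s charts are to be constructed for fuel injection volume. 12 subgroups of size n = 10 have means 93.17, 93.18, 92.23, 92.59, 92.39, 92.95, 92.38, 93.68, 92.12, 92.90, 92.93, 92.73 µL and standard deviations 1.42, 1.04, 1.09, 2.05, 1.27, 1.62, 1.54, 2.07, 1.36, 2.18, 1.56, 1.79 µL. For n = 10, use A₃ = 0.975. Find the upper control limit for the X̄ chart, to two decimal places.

94.31

X̄̄ = (93.17 + 93.18 + 92.23 + 92.59 + 92.39 + 92.95 + 92.38 + 93.68 + 92.12 + 92.90 + 92.93 + 92.73) / 12 = 92.7708
s̄ = (1.42 + 1.04 + 1.09 + 2.05 + 1.27 + 1.62 + 1.54 + 2.07 + 1.36 + 2.18 + 1.56 + 1.79) / 12 = 1.5825
UCL = X̄̄ + A₃·s̄ = 92.7708 + 0.975 × 1.5825 = 94.3138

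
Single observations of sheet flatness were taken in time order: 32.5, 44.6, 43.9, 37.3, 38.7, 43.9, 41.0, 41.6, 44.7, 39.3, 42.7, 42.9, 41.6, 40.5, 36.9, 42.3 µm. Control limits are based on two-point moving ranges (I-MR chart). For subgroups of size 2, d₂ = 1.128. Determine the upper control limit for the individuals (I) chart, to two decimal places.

X̄ = (32.5 + 44.6 + 43.9 + 37.3 + 38.7 + 43.9 + 41.0 + 41.6 + 44.7 + 39.3 + 42.7 + 42.9 + 41.6 + 40.5 + 36.9 + 42.3) / 16 = 40.9000
Moving ranges: 12.1, 0.7, 6.6, 1.4, 5.2, 2.9, 0.6, 3.1, 5.4, 3.4, 0.2, 1.3, 1.1, 3.6, 5.4; M̄R̄ = 53.0000 / 15 = 3.5333
UCL = X̄ + 3·M̄R̄/d₂ = 40.9000 + 3 × 3.5333 / 1.128 = 50.2972

50.30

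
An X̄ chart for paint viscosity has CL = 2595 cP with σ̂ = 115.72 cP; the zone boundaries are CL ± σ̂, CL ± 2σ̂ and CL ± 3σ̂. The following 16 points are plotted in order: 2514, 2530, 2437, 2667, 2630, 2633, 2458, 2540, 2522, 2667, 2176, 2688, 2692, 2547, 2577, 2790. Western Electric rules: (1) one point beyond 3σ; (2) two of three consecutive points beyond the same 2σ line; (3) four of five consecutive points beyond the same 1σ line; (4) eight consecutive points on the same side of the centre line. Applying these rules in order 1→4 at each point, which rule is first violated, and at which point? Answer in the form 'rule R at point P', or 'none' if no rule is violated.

rule 1 at point 11

Zone of each point (C = within 1σ̂, B = 1σ̂–2σ̂, A = 2σ̂–3σ̂, * = beyond 3σ̂; sign = side of CL): 1:-C, 2:-C, 3:-B, 4:+C, 5:+C, 6:+C, 7:-B, 8:-C, 9:-C, 10:+C, 11:-*, 12:+C, 13:+C, 14:-C, 15:-C, 16:+B
Rule 1 (one point beyond the 3σ limits) is satisfied at point 11.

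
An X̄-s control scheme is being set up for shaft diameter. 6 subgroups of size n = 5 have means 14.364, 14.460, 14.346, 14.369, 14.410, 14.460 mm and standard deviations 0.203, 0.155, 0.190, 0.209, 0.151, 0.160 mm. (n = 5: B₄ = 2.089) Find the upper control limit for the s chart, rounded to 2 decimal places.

0.37

s̄ = (0.203 + 0.155 + 0.190 + 0.209 + 0.151 + 0.160) / 6 = 0.1780
UCL_s = B₄·s̄ = 2.089 × 0.1780 = 0.3718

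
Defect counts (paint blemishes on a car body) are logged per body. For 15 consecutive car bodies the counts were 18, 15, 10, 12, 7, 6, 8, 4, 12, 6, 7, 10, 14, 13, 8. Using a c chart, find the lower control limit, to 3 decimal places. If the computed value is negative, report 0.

c̄ = (18 + 15 + 10 + 12 + 7 + 6 + 8 + 4 + 12 + 6 + 7 + 10 + 14 + 13 + 8) / 15 = 150 / 15 = 10.0000
LCL = c̄ − 3√c̄ = 10.0000 − 3 × 3.1623 = 0.5132

0.513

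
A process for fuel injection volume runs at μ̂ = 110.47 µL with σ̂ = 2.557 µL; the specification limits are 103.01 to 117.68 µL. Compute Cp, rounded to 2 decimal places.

0.96

Cp = (USL − LSL) / (6σ̂) = (117.68 − 103.01) / (6 × 2.557) = 14.6700 / 15.3420 = 0.9562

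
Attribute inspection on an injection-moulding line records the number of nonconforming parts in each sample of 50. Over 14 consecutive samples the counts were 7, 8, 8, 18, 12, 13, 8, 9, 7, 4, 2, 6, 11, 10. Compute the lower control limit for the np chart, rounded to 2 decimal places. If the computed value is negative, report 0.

0.71

p̄ = Σdᵢ / (k·n) = 123 / (14 × 50) = 0.17571
LCL = np̄ − 3·√(np̄(1−p̄)) = 8.7857 − 3 × 2.6911 = 0.7125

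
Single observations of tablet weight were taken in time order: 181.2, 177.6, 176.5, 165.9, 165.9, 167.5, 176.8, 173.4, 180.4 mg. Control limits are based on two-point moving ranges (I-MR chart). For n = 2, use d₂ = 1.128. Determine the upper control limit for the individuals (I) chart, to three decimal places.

186.079

X̄ = (181.2 + 177.6 + 176.5 + 165.9 + 165.9 + 167.5 + 176.8 + 173.4 + 180.4) / 9 = 173.9111
Moving ranges: 3.6, 1.1, 10.6, 0.0, 1.6, 9.3, 3.4, 7.0; M̄R̄ = 36.6000 / 8 = 4.5750
UCL = X̄ + 3·M̄R̄/d₂ = 173.9111 + 3 × 4.5750 / 1.128 = 186.0787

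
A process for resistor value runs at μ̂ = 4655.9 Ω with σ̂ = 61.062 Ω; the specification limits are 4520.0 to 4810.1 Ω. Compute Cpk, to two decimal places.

Cpu = (USL − μ̂) / (3σ̂) = (4810.1 − 4655.9) / (3 × 61.062) = 0.8418; Cpl = (μ̂ − LSL) / (3σ̂) = (4655.9 − 4520.0) / (3 × 61.062) = 0.7419; Cpk = min(Cpu, Cpl) = 0.7419

0.74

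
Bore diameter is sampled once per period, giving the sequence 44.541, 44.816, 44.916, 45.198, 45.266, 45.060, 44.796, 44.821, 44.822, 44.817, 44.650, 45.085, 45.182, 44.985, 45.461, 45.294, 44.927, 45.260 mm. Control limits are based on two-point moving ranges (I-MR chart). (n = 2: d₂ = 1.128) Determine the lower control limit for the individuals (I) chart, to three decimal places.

X̄ = (44.541 + 44.816 + 44.916 + 45.198 + 45.266 + 45.060 + 44.796 + 44.821 + 44.822 + 44.817 + 44.650 + 45.085 + 45.182 + 44.985 + 45.461 + 45.294 + 44.927 + 45.260) / 18 = 44.9943
Moving ranges: 0.275, 0.100, 0.282, 0.068, 0.206, 0.264, 0.025, 0.001, 0.005, 0.167, 0.435, 0.097, 0.197, 0.476, 0.167, 0.367, 0.333; M̄R̄ = 3.4650 / 17 = 0.2038
LCL = X̄ − 3·M̄R̄/d₂ = 44.9943 − 3 × 0.2038 / 1.128 = 44.4522

44.452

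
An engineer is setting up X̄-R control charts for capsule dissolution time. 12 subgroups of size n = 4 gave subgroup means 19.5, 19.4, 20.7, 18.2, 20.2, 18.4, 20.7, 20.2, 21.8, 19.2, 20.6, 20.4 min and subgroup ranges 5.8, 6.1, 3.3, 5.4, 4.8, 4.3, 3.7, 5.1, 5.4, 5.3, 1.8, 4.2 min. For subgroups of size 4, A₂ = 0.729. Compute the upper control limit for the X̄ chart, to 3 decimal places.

X̄̄ = (19.5 + 19.4 + 20.7 + 18.2 + 20.2 + 18.4 + 20.7 + 20.2 + 21.8 + 19.2 + 20.6 + 20.4) / 12 = 239.3000 / 12 = 19.9417
R̄ = (5.8 + 6.1 + 3.3 + 5.4 + 4.8 + 4.3 + 3.7 + 5.1 + 5.4 + 5.3 + 1.8 + 4.2) / 12 = 55.2000 / 12 = 4.6000
UCL = X̄̄ + A₂·R̄ = 19.9417 + 0.729 × 4.6000 = 23.2951

23.295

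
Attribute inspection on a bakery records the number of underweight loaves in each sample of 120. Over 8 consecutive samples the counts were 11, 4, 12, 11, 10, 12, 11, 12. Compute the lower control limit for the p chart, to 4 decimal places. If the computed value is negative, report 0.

0.0095

p̄ = Σdᵢ / (k·n) = 83 / (8 × 120) = 0.08646
LCL = p̄ − 3·√(p̄(1−p̄)/n) = 0.08646 − 3 × 0.02566 = 0.00949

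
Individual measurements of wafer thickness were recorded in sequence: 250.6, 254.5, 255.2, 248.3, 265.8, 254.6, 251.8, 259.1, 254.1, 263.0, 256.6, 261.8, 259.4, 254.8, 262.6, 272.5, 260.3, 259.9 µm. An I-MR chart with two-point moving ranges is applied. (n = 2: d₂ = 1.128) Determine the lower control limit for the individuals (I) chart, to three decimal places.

X̄ = (250.6 + 254.5 + 255.2 + 248.3 + 265.8 + 254.6 + 251.8 + 259.1 + 254.1 + 263.0 + 256.6 + 261.8 + 259.4 + 254.8 + 262.6 + 272.5 + 260.3 + 259.9) / 18 = 258.0500
Moving ranges: 3.9, 0.7, 6.9, 17.5, 11.2, 2.8, 7.3, 5.0, 8.9, 6.4, 5.2, 2.4, 4.6, 7.8, 9.9, 12.2, 0.4; M̄R̄ = 113.1000 / 17 = 6.6529
LCL = X̄ − 3·M̄R̄/d₂ = 258.0500 − 3 × 6.6529 / 1.128 = 240.3560

240.356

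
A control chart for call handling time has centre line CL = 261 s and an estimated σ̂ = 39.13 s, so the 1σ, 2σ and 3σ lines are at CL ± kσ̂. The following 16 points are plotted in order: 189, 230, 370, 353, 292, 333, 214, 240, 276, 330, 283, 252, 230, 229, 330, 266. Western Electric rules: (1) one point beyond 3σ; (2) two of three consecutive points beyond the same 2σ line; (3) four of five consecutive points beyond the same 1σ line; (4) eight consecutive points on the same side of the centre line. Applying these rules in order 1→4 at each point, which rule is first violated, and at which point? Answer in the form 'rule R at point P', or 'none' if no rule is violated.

Zone of each point (C = within 1σ̂, B = 1σ̂–2σ̂, A = 2σ̂–3σ̂, * = beyond 3σ̂; sign = side of CL): 1:-B, 2:-C, 3:+A, 4:+A, 5:+C, 6:+B, 7:-B, 8:-C, 9:+C, 10:+B, 11:+C, 12:-C, 13:-C, 14:-C, 15:+B, 16:+C
Rule 2 (two of three consecutive points beyond the same 2σ limit) is satisfied at point 4.

rule 2 at point 4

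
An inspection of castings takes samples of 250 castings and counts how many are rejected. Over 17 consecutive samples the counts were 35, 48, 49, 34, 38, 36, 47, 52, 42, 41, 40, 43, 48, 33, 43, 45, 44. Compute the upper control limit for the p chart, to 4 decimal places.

p̄ = Σdᵢ / (k·n) = 718 / (17 × 250) = 0.16894
UCL = p̄ + 3·√(p̄(1−p̄)/n) = 0.16894 + 3 × √(0.16894×0.83106/250) = 0.16894 + 3 × 0.02370 = 0.24004

0.2400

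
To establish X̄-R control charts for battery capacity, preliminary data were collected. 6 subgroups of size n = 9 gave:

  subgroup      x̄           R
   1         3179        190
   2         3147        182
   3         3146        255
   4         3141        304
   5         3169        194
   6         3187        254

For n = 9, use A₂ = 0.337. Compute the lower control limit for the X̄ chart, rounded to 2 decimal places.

3084.05

X̄̄ = (3179 + 3147 + 3146 + 3141 + 3169 + 3187) / 6 = 18969.0000 / 6 = 3161.5000
R̄ = (190 + 182 + 255 + 304 + 194 + 254) / 6 = 1379.0000 / 6 = 229.8333
LCL = X̄̄ − A₂·R̄ = 3161.5000 − 0.337 × 229.8333 = 3084.0462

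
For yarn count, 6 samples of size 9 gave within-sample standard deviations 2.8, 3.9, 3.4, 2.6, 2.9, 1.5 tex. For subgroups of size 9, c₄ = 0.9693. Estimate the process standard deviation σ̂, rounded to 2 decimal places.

s̄ = (2.8 + 3.9 + 3.4 + 2.6 + 2.9 + 1.5) / 6 = 2.8500
σ̂ = s̄ / c₄ = 2.8500 / 0.9693 = 2.9403

2.94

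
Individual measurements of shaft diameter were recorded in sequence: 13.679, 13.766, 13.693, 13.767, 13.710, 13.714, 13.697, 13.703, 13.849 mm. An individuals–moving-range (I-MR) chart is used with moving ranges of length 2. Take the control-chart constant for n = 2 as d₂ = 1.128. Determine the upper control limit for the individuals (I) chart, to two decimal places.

13.89

X̄ = (13.679 + 13.766 + 13.693 + 13.767 + 13.710 + 13.714 + 13.697 + 13.703 + 13.849) / 9 = 13.7309
Moving ranges: 0.087, 0.073, 0.074, 0.057, 0.004, 0.017, 0.006, 0.146; M̄R̄ = 0.4640 / 8 = 0.0580
UCL = X̄ + 3·M̄R̄/d₂ = 13.7309 + 3 × 0.0580 / 1.128 = 13.8851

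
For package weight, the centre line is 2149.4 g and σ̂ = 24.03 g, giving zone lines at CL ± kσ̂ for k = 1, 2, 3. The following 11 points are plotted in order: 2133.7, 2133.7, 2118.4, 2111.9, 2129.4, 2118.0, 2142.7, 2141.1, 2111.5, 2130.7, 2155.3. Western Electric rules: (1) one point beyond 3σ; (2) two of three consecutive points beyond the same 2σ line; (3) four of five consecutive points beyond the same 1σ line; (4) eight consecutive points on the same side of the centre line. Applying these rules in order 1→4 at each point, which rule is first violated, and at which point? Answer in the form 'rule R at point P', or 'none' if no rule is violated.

Zone of each point (C = within 1σ̂, B = 1σ̂–2σ̂, A = 2σ̂–3σ̂, * = beyond 3σ̂; sign = side of CL): 1:-C, 2:-C, 3:-B, 4:-B, 5:-C, 6:-B, 7:-C, 8:-C, 9:-B, 10:-C, 11:+C
Rule 4 (eight consecutive points on the same side of the centre line) is satisfied at point 8.

rule 4 at point 8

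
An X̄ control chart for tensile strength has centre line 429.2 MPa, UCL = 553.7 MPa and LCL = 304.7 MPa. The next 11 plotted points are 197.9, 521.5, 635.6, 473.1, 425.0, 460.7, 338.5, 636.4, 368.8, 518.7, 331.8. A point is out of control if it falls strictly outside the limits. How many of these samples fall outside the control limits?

3

Compare each point to [304.7, 553.7]: sample 1 = 197.9 < LCL; sample 3 = 635.6 > UCL; sample 8 = 636.4 > UCL.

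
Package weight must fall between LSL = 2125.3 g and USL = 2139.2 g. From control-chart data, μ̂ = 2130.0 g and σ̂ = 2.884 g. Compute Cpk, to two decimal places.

Cpu = (USL − μ̂) / (3σ̂) = (2139.2 − 2130.0) / (3 × 2.884) = 1.0633; Cpl = (μ̂ − LSL) / (3σ̂) = (2130.0 − 2125.3) / (3 × 2.884) = 0.5432; Cpk = min(Cpu, Cpl) = 0.5432

0.54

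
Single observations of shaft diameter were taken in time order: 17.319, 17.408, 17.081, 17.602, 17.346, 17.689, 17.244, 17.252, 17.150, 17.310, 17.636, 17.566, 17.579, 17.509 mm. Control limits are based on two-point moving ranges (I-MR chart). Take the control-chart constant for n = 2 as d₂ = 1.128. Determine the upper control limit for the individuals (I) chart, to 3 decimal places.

17.965

X̄ = (17.319 + 17.408 + 17.081 + 17.602 + 17.346 + 17.689 + 17.244 + 17.252 + 17.150 + 17.310 + 17.636 + 17.566 + 17.579 + 17.509) / 14 = 17.4065
Moving ranges: 0.089, 0.327, 0.521, 0.256, 0.343, 0.445, 0.008, 0.102, 0.160, 0.326, 0.070, 0.013, 0.070; M̄R̄ = 2.7300 / 13 = 0.2100
UCL = X̄ + 3·M̄R̄/d₂ = 17.4065 + 3 × 0.2100 / 1.128 = 17.9650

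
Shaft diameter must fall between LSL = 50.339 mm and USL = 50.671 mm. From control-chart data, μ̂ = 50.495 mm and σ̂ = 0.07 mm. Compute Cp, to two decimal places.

0.79

Cp = (USL − LSL) / (6σ̂) = (50.671 − 50.339) / (6 × 0.07) = 0.3320 / 0.4200 = 0.7905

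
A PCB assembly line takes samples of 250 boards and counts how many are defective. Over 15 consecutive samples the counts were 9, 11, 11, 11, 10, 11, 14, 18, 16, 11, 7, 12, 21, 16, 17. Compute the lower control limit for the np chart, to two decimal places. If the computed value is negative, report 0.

2.47

p̄ = Σdᵢ / (k·n) = 195 / (15 × 250) = 0.05200
LCL = np̄ − 3·√(np̄(1−p̄)) = 13.0000 − 3 × 3.5106 = 2.4683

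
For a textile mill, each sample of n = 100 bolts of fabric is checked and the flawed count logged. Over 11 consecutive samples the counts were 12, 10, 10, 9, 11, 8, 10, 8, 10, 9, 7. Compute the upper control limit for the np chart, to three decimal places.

p̄ = Σdᵢ / (k·n) = 104 / (11 × 100) = 0.09455
UCL = np̄ + 3·√(np̄(1−p̄)) = 9.4545 + 3 × √(9.4545×0.90545) = 9.4545 + 3 × 2.9259 = 18.2321

18.232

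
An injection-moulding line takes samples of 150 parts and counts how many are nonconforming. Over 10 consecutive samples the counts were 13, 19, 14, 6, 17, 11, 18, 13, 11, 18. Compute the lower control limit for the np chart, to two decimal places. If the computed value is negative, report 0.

p̄ = Σdᵢ / (k·n) = 140 / (10 × 150) = 0.09333
LCL = np̄ − 3·√(np̄(1−p̄)) = 14.0000 − 3 × 3.5628 = 3.3117

3.31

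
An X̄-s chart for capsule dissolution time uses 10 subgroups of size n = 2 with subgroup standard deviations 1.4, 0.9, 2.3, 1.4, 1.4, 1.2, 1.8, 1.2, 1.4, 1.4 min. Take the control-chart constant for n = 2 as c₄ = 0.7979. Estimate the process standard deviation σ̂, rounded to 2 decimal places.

1.80

s̄ = (1.4 + 0.9 + 2.3 + 1.4 + 1.4 + 1.2 + 1.8 + 1.2 + 1.4 + 1.4) / 10 = 1.4400
σ̂ = s̄ / c₄ = 1.4400 / 0.7979 = 1.8047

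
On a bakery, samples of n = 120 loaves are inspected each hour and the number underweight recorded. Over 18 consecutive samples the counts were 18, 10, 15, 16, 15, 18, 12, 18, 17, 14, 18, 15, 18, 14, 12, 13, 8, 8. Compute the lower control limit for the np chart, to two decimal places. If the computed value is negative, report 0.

3.71

p̄ = Σdᵢ / (k·n) = 259 / (18 × 120) = 0.11991
LCL = np̄ − 3·√(np̄(1−p̄)) = 14.3889 − 3 × 3.5586 = 3.7131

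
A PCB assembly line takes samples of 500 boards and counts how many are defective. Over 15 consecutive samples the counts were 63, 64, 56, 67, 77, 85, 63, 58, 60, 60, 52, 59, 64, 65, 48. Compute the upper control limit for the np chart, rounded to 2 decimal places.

p̄ = Σdᵢ / (k·n) = 941 / (15 × 500) = 0.12547
UCL = np̄ + 3·√(np̄(1−p̄)) = 62.7333 + 3 × √(62.7333×0.87453) = 62.7333 + 3 × 7.4069 = 84.9541

84.95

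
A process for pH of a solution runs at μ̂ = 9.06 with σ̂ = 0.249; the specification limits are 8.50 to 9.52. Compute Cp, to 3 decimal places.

0.683

Cp = (USL − LSL) / (6σ̂) = (9.52 − 8.50) / (6 × 0.249) = 1.0200 / 1.4940 = 0.6827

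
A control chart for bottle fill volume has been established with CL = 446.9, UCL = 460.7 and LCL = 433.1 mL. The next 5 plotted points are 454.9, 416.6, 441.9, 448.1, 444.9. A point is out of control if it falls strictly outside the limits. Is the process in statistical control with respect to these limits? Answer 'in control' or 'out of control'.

Compare each point to [433.1, 460.7]: sample 2 = 416.6 < LCL.

out of control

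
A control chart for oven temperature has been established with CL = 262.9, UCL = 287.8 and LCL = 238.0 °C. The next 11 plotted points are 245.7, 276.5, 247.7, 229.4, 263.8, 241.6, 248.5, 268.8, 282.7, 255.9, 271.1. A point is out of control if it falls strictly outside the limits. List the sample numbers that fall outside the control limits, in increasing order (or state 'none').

4

Compare each point to [238.0, 287.8]: sample 4 = 229.4 < LCL.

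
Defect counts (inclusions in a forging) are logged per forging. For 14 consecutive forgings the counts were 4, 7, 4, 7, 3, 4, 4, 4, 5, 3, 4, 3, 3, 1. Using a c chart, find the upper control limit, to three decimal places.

10.000

c̄ = (4 + 7 + 4 + 7 + 3 + 4 + 4 + 4 + 5 + 3 + 4 + 3 + 3 + 1) / 14 = 56 / 14 = 4.0000
UCL = c̄ + 3√c̄ = 4.0000 + 3 × √4.0000 = 4.0000 + 3 × 2.0000 = 10.0000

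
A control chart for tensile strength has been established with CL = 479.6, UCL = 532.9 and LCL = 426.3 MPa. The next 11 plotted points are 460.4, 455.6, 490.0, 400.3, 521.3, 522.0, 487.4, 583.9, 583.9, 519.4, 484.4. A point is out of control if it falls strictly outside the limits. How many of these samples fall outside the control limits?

Compare each point to [426.3, 532.9]: sample 4 = 400.3 < LCL; sample 8 = 583.9 > UCL; sample 9 = 583.9 > UCL.

3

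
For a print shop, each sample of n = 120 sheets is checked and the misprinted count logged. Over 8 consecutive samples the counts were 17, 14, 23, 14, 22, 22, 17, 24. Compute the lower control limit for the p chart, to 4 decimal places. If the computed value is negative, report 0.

0.0591

p̄ = Σdᵢ / (k·n) = 153 / (8 × 120) = 0.15937
LCL = p̄ − 3·√(p̄(1−p̄)/n) = 0.15937 − 3 × 0.03341 = 0.05913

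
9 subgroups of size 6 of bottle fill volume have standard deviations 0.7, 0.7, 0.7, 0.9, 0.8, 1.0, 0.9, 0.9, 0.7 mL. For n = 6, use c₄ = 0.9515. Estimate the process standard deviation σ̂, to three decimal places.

s̄ = (0.7 + 0.7 + 0.7 + 0.9 + 0.8 + 1.0 + 0.9 + 0.9 + 0.7) / 9 = 0.8111
σ̂ = s̄ / c₄ = 0.8111 / 0.9515 = 0.8525

0.852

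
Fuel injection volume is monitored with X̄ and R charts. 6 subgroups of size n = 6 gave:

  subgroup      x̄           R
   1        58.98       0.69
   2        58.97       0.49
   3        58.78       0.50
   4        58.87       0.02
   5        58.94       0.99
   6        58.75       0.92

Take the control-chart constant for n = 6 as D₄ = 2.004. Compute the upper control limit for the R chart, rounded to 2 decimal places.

R̄ = (0.69 + 0.49 + 0.50 + 0.02 + 0.99 + 0.92) / 6 = 3.6100 / 6 = 0.6017
UCL_R = D₄·R̄ = 2.004 × 0.6017 = 1.2057

1.21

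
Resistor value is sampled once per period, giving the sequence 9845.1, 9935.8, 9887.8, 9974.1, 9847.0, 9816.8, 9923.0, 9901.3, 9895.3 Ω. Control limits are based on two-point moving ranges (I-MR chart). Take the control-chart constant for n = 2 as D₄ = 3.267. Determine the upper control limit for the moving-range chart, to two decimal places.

210.80

Moving ranges: 90.7, 48.0, 86.3, 127.1, 30.2, 106.2, 21.7, 6.0; M̄R̄ = 516.2000 / 8 = 64.5250
UCL_MR = D₄·M̄R̄ = 3.267 × 64.5250 = 210.8032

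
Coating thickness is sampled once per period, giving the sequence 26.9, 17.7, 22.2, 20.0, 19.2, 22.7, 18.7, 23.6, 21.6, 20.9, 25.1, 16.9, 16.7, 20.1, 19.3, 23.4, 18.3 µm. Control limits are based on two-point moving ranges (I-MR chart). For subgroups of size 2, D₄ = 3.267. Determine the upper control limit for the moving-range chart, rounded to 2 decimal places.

11.80

Moving ranges: 9.2, 4.5, 2.2, 0.8, 3.5, 4.0, 4.9, 2.0, 0.7, 4.2, 8.2, 0.2, 3.4, 0.8, 4.1, 5.1; M̄R̄ = 57.8000 / 16 = 3.6125
UCL_MR = D₄·M̄R̄ = 3.267 × 3.6125 = 11.8020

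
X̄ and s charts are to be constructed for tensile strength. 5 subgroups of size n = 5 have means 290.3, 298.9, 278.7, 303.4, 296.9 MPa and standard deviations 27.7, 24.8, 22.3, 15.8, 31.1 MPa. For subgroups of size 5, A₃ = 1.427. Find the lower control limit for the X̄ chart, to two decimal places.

258.91

X̄̄ = (290.3 + 298.9 + 278.7 + 303.4 + 296.9) / 5 = 293.6400
s̄ = (27.7 + 24.8 + 22.3 + 15.8 + 31.1) / 5 = 24.3400
LCL = X̄̄ − A₃·s̄ = 293.6400 − 1.427 × 24.3400 = 258.9068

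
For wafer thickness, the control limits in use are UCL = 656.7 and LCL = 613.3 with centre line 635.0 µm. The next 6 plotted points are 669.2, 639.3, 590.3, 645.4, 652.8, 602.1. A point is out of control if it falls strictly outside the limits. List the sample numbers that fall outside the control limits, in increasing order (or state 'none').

Compare each point to [613.3, 656.7]: sample 1 = 669.2 > UCL; sample 3 = 590.3 < LCL; sample 6 = 602.1 < LCL.

1, 3, 6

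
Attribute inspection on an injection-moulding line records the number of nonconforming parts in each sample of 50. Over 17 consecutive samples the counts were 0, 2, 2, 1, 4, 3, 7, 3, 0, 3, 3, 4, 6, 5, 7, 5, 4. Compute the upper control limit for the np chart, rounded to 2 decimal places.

8.86

p̄ = Σdᵢ / (k·n) = 59 / (17 × 50) = 0.06941
UCL = np̄ + 3·√(np̄(1−p̄)) = 3.4706 + 3 × √(3.4706×0.93059) = 3.4706 + 3 × 1.7971 = 8.8620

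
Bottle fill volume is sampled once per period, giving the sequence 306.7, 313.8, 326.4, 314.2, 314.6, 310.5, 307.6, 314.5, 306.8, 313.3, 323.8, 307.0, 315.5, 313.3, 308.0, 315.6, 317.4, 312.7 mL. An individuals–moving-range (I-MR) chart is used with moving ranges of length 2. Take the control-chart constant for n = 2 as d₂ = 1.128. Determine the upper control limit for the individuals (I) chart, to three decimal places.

X̄ = (306.7 + 313.8 + 326.4 + 314.2 + 314.6 + 310.5 + 307.6 + 314.5 + 306.8 + 313.3 + 323.8 + 307.0 + 315.5 + 313.3 + 308.0 + 315.6 + 317.4 + 312.7) / 18 = 313.4278
Moving ranges: 7.1, 12.6, 12.2, 0.4, 4.1, 2.9, 6.9, 7.7, 6.5, 10.5, 16.8, 8.5, 2.2, 5.3, 7.6, 1.8, 4.7; M̄R̄ = 117.8000 / 17 = 6.9294
UCL = X̄ + 3·M̄R̄/d₂ = 313.4278 + 3 × 6.9294 / 1.128 = 331.8571

331.857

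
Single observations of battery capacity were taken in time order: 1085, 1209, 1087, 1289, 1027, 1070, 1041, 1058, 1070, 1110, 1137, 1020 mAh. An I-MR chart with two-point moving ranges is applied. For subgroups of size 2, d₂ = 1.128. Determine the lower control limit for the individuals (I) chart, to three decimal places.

859.679

X̄ = (1085 + 1209 + 1087 + 1289 + 1027 + 1070 + 1041 + 1058 + 1070 + 1110 + 1137 + 1020) / 12 = 1100.2500
Moving ranges: 124, 122, 202, 262, 43, 29, 17, 12, 40, 27, 117; M̄R̄ = 995.0000 / 11 = 90.4545
LCL = X̄ − 3·M̄R̄/d₂ = 1100.2500 − 3 × 90.4545 / 1.128 = 859.6794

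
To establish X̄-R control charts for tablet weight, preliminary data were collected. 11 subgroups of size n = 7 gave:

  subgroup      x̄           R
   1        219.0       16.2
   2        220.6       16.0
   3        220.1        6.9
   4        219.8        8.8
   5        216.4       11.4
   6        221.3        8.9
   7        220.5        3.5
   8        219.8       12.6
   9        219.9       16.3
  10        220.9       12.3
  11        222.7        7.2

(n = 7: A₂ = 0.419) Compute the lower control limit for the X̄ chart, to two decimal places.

X̄̄ = (219.0 + 220.6 + 220.1 + 219.8 + 216.4 + 221.3 + 220.5 + 219.8 + 219.9 + 220.9 + 222.7) / 11 = 2421.0000 / 11 = 220.0909
R̄ = (16.2 + 16.0 + 6.9 + 8.8 + 11.4 + 8.9 + 3.5 + 12.6 + 16.3 + 12.3 + 7.2) / 11 = 120.1000 / 11 = 10.9182
LCL = X̄̄ − A₂·R̄ = 220.0909 − 0.419 × 10.9182 = 215.5162

215.52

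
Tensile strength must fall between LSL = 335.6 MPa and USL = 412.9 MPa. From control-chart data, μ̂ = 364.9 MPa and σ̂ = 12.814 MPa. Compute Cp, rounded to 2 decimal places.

Cp = (USL − LSL) / (6σ̂) = (412.9 − 335.6) / (6 × 12.814) = 77.3000 / 76.8840 = 1.0054

1.01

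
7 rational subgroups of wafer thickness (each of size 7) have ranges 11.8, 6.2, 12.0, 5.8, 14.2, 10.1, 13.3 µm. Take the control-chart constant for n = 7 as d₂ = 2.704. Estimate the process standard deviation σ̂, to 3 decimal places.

R̄ = (11.8 + 6.2 + 12.0 + 5.8 + 14.2 + 10.1 + 13.3) / 7 = 10.4857
σ̂ = R̄ / d₂ = 10.4857 / 2.704 = 3.8779

3.878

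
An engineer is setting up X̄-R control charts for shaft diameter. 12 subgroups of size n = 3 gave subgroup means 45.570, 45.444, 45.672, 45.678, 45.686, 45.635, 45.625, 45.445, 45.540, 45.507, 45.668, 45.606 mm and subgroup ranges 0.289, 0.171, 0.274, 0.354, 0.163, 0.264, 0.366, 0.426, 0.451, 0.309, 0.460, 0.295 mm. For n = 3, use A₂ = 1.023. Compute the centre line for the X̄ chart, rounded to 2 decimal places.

X̄̄ = (45.570 + 45.444 + 45.672 + 45.678 + 45.686 + 45.635 + 45.625 + 45.445 + 45.540 + 45.507 + 45.668 + 45.606) / 12 = 547.0760 / 12 = 45.5897
CL = X̄̄ = 45.5897

45.59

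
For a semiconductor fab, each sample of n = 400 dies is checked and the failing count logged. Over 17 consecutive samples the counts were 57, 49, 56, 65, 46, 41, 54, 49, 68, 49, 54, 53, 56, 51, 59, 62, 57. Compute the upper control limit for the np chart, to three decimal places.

p̄ = Σdᵢ / (k·n) = 926 / (17 × 400) = 0.13618
UCL = np̄ + 3·√(np̄(1−p̄)) = 54.4706 + 3 × √(54.4706×0.86382) = 54.4706 + 3 × 6.8595 = 75.0491

75.049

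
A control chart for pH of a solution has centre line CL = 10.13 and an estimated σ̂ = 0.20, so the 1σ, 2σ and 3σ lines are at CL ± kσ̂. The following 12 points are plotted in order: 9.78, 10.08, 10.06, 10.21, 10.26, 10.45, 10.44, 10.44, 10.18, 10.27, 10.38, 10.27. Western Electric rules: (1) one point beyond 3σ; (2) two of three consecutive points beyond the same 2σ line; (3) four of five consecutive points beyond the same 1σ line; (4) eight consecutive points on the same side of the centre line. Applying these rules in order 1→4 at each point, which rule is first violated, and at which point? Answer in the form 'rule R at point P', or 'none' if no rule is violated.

rule 4 at point 11

Zone of each point (C = within 1σ̂, B = 1σ̂–2σ̂, A = 2σ̂–3σ̂, * = beyond 3σ̂; sign = side of CL): 1:-B, 2:-C, 3:-C, 4:+C, 5:+C, 6:+B, 7:+B, 8:+B, 9:+C, 10:+C, 11:+B, 12:+C
Rule 4 (eight consecutive points on the same side of the centre line) is satisfied at point 11.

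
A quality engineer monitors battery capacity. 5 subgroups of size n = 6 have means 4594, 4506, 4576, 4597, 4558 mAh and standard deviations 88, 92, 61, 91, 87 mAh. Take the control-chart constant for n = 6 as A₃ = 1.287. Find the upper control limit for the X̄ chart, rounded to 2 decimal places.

X̄̄ = (4594 + 4506 + 4576 + 4597 + 4558) / 5 = 4566.2000
s̄ = (88 + 92 + 61 + 91 + 87) / 5 = 83.8000
UCL = X̄̄ + A₃·s̄ = 4566.2000 + 1.287 × 83.8000 = 4674.0506

4674.05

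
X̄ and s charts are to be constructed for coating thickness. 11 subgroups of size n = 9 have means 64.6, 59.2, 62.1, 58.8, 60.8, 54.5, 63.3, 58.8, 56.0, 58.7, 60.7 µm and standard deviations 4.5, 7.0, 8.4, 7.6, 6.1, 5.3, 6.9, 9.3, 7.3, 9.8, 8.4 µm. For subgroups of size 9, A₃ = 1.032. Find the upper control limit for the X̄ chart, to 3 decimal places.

67.334

X̄̄ = (64.6 + 59.2 + 62.1 + 58.8 + 60.8 + 54.5 + 63.3 + 58.8 + 56.0 + 58.7 + 60.7) / 11 = 59.7727
s̄ = (4.5 + 7.0 + 8.4 + 7.6 + 6.1 + 5.3 + 6.9 + 9.3 + 7.3 + 9.8 + 8.4) / 11 = 7.3273
UCL = X̄̄ + A₃·s̄ = 59.7727 + 1.032 × 7.3273 = 67.3345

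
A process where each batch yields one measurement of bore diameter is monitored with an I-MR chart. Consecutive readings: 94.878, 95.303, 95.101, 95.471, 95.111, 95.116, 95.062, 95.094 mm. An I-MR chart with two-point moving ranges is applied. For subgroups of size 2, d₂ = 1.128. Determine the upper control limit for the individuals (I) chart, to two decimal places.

95.69

X̄ = (94.878 + 95.303 + 95.101 + 95.471 + 95.111 + 95.116 + 95.062 + 95.094) / 8 = 95.1420
Moving ranges: 0.425, 0.202, 0.370, 0.360, 0.005, 0.054, 0.032; M̄R̄ = 1.4480 / 7 = 0.2069
UCL = X̄ + 3·M̄R̄/d₂ = 95.1420 + 3 × 0.2069 / 1.128 = 95.6922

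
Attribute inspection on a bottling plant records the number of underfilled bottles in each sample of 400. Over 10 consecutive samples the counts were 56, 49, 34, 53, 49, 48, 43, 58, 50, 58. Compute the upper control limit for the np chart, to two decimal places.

69.61

p̄ = Σdᵢ / (k·n) = 498 / (10 × 400) = 0.12450
UCL = np̄ + 3·√(np̄(1−p̄)) = 49.8000 + 3 × √(49.8000×0.87550) = 49.8000 + 3 × 6.6030 = 69.6091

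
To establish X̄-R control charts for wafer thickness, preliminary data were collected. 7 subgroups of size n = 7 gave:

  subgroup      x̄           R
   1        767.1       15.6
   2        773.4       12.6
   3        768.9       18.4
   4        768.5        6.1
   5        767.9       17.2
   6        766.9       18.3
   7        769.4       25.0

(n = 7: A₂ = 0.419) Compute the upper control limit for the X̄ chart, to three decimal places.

X̄̄ = (767.1 + 773.4 + 768.9 + 768.5 + 767.9 + 766.9 + 769.4) / 7 = 5382.1000 / 7 = 768.8714
R̄ = (15.6 + 12.6 + 18.4 + 6.1 + 17.2 + 18.3 + 25.0) / 7 = 113.2000 / 7 = 16.1714
UCL = X̄̄ + A₂·R̄ = 768.8714 + 0.419 × 16.1714 = 775.6473

775.647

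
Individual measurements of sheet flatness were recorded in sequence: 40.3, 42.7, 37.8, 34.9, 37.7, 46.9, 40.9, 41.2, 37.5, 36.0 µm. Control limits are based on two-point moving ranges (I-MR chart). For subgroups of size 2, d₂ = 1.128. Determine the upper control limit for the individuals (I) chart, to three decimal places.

49.549

X̄ = (40.3 + 42.7 + 37.8 + 34.9 + 37.7 + 46.9 + 40.9 + 41.2 + 37.5 + 36.0) / 10 = 39.5900
Moving ranges: 2.4, 4.9, 2.9, 2.8, 9.2, 6.0, 0.3, 3.7, 1.5; M̄R̄ = 33.7000 / 9 = 3.7444
UCL = X̄ + 3·M̄R̄/d₂ = 39.5900 + 3 × 3.7444 / 1.128 = 49.5486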